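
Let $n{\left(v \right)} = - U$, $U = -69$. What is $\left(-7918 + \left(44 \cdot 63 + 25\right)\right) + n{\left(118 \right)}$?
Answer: $-5052$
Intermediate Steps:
$n{\left(v \right)} = 69$ ($n{\left(v \right)} = \left(-1\right) \left(-69\right) = 69$)
$\left(-7918 + \left(44 \cdot 63 + 25\right)\right) + n{\left(118 \right)} = \left(-7918 + \left(44 \cdot 63 + 25\right)\right) + 69 = \left(-7918 + \left(2772 + 25\right)\right) + 69 = \left(-7918 + 2797\right) + 69 = -5121 + 69 = -5052$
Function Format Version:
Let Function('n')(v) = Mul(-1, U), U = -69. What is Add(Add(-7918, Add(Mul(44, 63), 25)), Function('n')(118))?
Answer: -5052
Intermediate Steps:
Function('n')(v) = 69 (Function('n')(v) = Mul(-1, -69) = 69)
Add(Add(-7918, Add(Mul(44, 63), 25)), Function('n')(118)) = Add(Add(-7918, Add(Mul(44, 63), 25)), 69) = Add(Add(-7918, Add(2772, 25)), 69) = Add(Add(-7918, 2797), 69) = Add(-5121, 69) = -5052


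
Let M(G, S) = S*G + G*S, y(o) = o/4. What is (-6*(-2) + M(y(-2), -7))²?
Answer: 361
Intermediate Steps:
y(o) = o/4 (y(o) = o*(¼) = o/4)
M(G, S) = 2*G*S (M(G, S) = G*S + G*S = 2*G*S)
(-6*(-2) + M(y(-2), -7))² = (-6*(-2) + 2*((¼)*(-2))*(-7))² = (12 + 2*(-½)*(-7))² = (12 + 7)² = 19² = 361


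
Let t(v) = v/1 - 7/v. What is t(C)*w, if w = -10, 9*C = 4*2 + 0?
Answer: 2515/36 ≈ 69.861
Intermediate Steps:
C = 8/9 (C = (4*2 + 0)/9 = (8 + 0)/9 = (⅑)*8 = 8/9 ≈ 0.88889)
t(v) = v - 7/v (t(v) = v*1 - 7/v = v - 7/v)
t(C)*w = (8/9 - 7/8/9)*(-10) = (8/9 - 7*9/8)*(-10) = (8/9 - 63/8)*(-10) = -503/72*(-10) = 2515/36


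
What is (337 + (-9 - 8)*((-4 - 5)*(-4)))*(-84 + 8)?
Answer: 20900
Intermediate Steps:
(337 + (-9 - 8)*((-4 - 5)*(-4)))*(-84 + 8) = (337 - (-153)*(-4))*(-76) = (337 - 17*36)*(-76) = (337 - 612)*(-76) = -275*(-76) = 20900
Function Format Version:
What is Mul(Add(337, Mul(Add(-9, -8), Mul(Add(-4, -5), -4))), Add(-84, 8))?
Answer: 20900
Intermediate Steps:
Mul(Add(337, Mul(Add(-9, -8), Mul(Add(-4, -5), -4))), Add(-84, 8)) = Mul(Add(337, Mul(-17, Mul(-9, -4))), -76) = Mul(Add(337, Mul(-17, 36)), -76) = Mul(Add(337, -612), -76) = Mul(-275, -76) = 20900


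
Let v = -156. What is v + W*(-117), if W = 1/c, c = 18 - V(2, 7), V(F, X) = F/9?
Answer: -26013/160 ≈ -162.58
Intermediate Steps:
V(F, X) = F/9 (V(F, X) = F*(⅑) = F/9)
c = 160/9 (c = 18 - 2/9 = 160/9 ≈ 17.778)
W = 9/160 (W = 1/(160/9) = 9/160 ≈ 0.056250)
v + W*(-117) = -156 + (9/160)*(-117) = -156 - 1053/160 = -26013/160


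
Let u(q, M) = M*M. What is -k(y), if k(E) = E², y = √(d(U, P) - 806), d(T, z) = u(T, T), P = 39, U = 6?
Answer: 770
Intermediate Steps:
u(q, M) = M²
d(T, z) = T²
y = I*√770 (y = √(6² - 806) = √(36 - 806) = √(-770) = I*√770 ≈ 27.749*I)
-k(y) = -(I*√770)² = -1*(-770) = 770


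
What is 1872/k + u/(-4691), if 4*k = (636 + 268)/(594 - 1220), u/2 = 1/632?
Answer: -868565745329/167506228 ≈ -5185.3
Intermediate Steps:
u = 1/316 (u = 2/632 = 2*(1/632) = 1/316 ≈ 0.0031646)
k = -113/313 (k = ((636 + 268)/(594 - 1220))/4 = (904/(-626))/4 = (904*(-1/626))/4 = (1/4)*(-452/313) = -113/313 ≈ -0.36102)
1872/k + u/(-4691) = 1872/(-113/313) + (1/316)/(-4691) = 1872*(-313/113) + (1/316)*(-1/4691) = -585936/113 - 1/1482356 = -868565745329/167506228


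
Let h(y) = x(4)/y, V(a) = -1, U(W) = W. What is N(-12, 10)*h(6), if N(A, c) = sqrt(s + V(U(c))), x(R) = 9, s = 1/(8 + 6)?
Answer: 3*I*sqrt(182)/28 ≈ 1.4454*I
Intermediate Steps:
s = 1/14 ≈ 0.071429
N(A, c) = I*sqrt(182)/14 (N(A, c) = sqrt(1/14 - 1) = sqrt(-13/14) = I*sqrt(182)/14)
h(y) = 9/y
N(-12, 10)*h(6) = (I*sqrt(182)/14)*(9/6) = (I*sqrt(182)/14)*(9*(1/6)) = (I*sqrt(182)/14)*(3/2) = 3*I*sqrt(182)/28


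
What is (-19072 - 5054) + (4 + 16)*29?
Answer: -23546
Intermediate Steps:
(-19072 - 5054) + (4 + 16)*29 = -24126 + 20*29 = -24126 + 580 = -23546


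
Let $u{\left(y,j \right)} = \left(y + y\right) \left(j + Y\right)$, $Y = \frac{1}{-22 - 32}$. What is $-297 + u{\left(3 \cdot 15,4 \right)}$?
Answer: $\frac{184}{3} \approx 61.333$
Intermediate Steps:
$Y = - \frac{1}{54}$ ($Y = \frac{1}{-54} = - \frac{1}{54} \approx -0.018519$)
$u{\left(y,j \right)} = 2 y \left(- \frac{1}{54} + j\right)$ ($u{\left(y,j \right)} = \left(y + y\right) \left(j - \frac{1}{54}\right) = 2 y \left(- \frac{1}{54} + j\right)$)
$-297 + u{\left(3 \cdot 15,4 \right)} = -297 + \frac{3 \cdot 15 \left(-1 + 54 \cdot 4\right)}{27} = -297 + \frac{1}{27} \cdot 45 \left(-1 + 216\right) = -297 + \frac{1}{27} \cdot 45 \cdot 215 = -297 + \frac{1075}{3} = \frac{184}{3}$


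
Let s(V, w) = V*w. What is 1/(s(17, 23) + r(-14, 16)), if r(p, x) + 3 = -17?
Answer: 1/371 ≈ 0.0026954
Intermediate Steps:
r(p, x) = -20 (r(p, x) = -3 - 17 = -20)
1/(s(17, 23) + r(-14, 16)) = 1/(17*23 - 20) = 1/(391 - 20) = 1/371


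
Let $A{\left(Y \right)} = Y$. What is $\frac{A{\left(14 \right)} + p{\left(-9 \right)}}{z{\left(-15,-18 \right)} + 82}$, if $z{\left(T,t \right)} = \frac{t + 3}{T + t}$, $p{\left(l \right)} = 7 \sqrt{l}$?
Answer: $\frac{154}{907} + \frac{231 i}{907} \approx 0.16979 + 0.25469 i$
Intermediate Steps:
$z{\left(T,t \right)} = \frac{3 + t}{T + t}$
$\frac{A{\left(14 \right)} + p{\left(-9 \right)}}{z{\left(-15,-18 \right)} + 82} = \frac{14 + 7 \sqrt{-9}}{\frac{3 - 18}{-15 - 18} + 82} = \frac{14 + 7 \cdot 3 i}{\frac{1}{-33} \left(-15\right) + 82} = \frac{14 + 21 i}{\left(- \frac{1}{33}\right) \left(-15\right) + 82} = \frac{14 + 21 i}{\frac{5}{11} + 82} = \frac{14 + 21 i}{\frac{907}{11}} = \left(14 + 21 i\right) \frac{11}{907} = \frac{154}{907} + \frac{231 i}{907}$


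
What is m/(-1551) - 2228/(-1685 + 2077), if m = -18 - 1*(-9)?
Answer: -287675/50666 ≈ -5.6779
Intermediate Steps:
m = -9 (m = -18 + 9 = -9)
m/(-1551) - 2228/(-1685 + 2077) = -9/(-1551) - 2228/(-1685 + 2077) = -9*(-1/1551) - 2228/392 = 3/517 - 2228*1/392 = 3/517 - 557/98 = -287675/50666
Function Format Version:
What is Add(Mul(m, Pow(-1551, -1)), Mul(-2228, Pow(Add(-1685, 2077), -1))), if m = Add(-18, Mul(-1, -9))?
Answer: Rational(-287675, 50666) ≈ -5.6779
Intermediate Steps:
m = -9 (m = Add(-18, 9) = -9)
Add(Mul(m, Pow(-1551, -1)), Mul(-2228, Pow(Add(-1685, 2077), -1))) = Add(Mul(-9, Pow(-1551, -1)), Mul(-2228, Pow(Add(-1685, 2077), -1))) = Add(Mul(-9, Rational(-1, 1551)), Mul(-2228, Pow(392, -1))) = Add(Rational(3, 517), Mul(-2228, Rational(1, 392))) = Add(Rational(3, 517), Rational(-557, 98)) = Rational(-287675, 50666)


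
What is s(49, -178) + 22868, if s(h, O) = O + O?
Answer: 22512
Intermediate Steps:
s(h, O) = 2*O
s(49, -178) + 22868 = 2*(-178) + 22868 = -356 + 22868 = 22512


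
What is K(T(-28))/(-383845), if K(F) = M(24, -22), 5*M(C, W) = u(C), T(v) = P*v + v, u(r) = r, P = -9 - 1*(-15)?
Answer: -24/1919225 ≈ -1.2505e-5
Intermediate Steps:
P = 6 (P = -9 + 15 = 6)
T(v) = 7*v (T(v) = 6*v + v = 7*v)
M(C, W) = C/5
K(F) = 24/5 (K(F) = (1/5)*24 = 24/5)
K(T(-28))/(-383845) = (24/5)/(-383845) = (24/5)*(-1/383845) = -24/1919225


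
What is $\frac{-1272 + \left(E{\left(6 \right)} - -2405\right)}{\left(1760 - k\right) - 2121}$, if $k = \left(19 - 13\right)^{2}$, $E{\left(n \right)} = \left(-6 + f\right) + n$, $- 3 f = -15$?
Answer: $- \frac{1138}{397} \approx -2.8665$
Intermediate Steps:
$f = 5$ ($f = \left(- \frac{1}{3}\right) \left(-15\right) = 5$)
$E{\left(n \right)} = -1 + n$ ($E{\left(n \right)} = \left(-6 + 5\right) + n = -1 + n$)
$k = 36$ ($k = 6^{2} = 36$)
$\frac{-1272 + \left(E{\left(6 \right)} - -2405\right)}{\left(1760 - k\right) - 2121} = \frac{-1272 + \left(\left(-1 + 6\right) - -2405\right)}{\left(1760 - 36\right) - 2121} = \frac{-1272 + \left(5 + 2405\right)}{\left(1760 - 36\right) - 2121} = \frac{-1272 + 2410}{1724 - 2121} = \frac{1138}{-397} = 1138 \left(- \frac{1}{397}\right) = - \frac{1138}{397}$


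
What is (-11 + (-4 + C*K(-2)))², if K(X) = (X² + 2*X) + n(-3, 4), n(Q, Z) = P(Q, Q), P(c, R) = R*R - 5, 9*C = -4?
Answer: 22801/81 ≈ 281.49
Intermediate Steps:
C = -4/9 (C = (⅑)*(-4) = -4/9 ≈ -0.44444)
P(c, R) = -5 + R² (P(c, R) = R² - 5 = -5 + R²)
n(Q, Z) = -5 + Q²
K(X) = 4 + X² + 2*X (K(X) = (X² + 2*X) + (-5 + (-3)²) = (X² + 2*X) + (-5 + 9) = (X² + 2*X) + 4 = 4 + X² + 2*X)
(-11 + (-4 + C*K(-2)))² = (-11 + (-4 - 4*(4 + (-2)² + 2*(-2))/9))² = (-11 + (-4 - 4*(4 + 4 - 4)/9))² = (-11 + (-4 - 4/9*4))² = (-11 + (-4 - 16/9))² = (-11 - 52/9)² = (-151/9)² = 22801/81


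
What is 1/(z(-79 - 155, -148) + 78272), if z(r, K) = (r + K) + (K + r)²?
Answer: 1/223814 ≈ 4.4680e-6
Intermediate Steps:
z(r, K) = K + r + (K + r)² (z(r, K) = (K + r) + (K + r)² = K + r + (K + r)²)
1/(z(-79 - 155, -148) + 78272) = 1/((-148 + (-79 - 155) + (-148 + (-79 - 155))²) + 78272) = 1/((-148 - 234 + (-148 - 234)²) + 78272) = 1/((-148 - 234 + (-382)²) + 78272) = 1/((-148 - 234 + 145924) + 78272) = 1/(145542 + 78272) = 1/223814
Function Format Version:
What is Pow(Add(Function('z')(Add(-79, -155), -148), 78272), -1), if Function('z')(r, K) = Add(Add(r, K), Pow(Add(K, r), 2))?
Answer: Rational(1, 223814) ≈ 4.4680e-6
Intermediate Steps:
Function('z')(r, K) = Add(K, r, Pow(Add(K, r), 2)) (Function('z')(r, K) = Add(Add(K, r), Pow(Add(K, r), 2)) = Add(K, r, Pow(Add(K, r), 2)))
Pow(Add(Function('z')(Add(-79, -155), -148), 78272), -1) = Pow(Add(Add(-148, Add(-79, -155), Pow(Add(-148, Add(-79, -155)), 2)), 78272), -1) = Pow(Add(Add(-148, -234, Pow(Add(-148, -234), 2)), 78272), -1) = Pow(Add(Add(-148, -234, Pow(-382, 2)), 78272), -1) = Pow(Add(Add(-148, -234, 145924), 78272), -1) = Pow(Add(145542, 78272), -1) = Pow(223814, -1) = Rational(1, 223814)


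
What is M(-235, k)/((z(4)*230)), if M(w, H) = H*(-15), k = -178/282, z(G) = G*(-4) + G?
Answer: -89/25944 ≈ -0.0034305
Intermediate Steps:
z(G) = -3*G (z(G) = -4*G + G = -3*G)
k = -89/141 (k = -178*1/282 = -89/141 ≈ -0.63121)
M(w, H) = -15*H
M(-235, k)/((z(4)*230)) = (-15*(-89/141))/((-3*4*230)) = 445/(47*((-12*230))) = (445/47)/(-2760) = (445/47)*(-1/2760) = -89/25944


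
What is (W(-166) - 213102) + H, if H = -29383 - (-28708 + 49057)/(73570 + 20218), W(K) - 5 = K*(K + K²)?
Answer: -449171385709/93788 ≈ -4.7892e+6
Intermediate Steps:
W(K) = 5 + K*(K + K²)
H = -2755793153/93788 (H = -29383 - 20349/93788 = -2755793153/93788 ≈ -29383.)
(W(-166) - 213102) + H = ((5 + (-166)² + (-166)³) - 213102) - 2755793153/93788 = ((5 + 27556 - 4574296) - 213102) - 2755793153/93788 = (-4546735 - 213102) - 2755793153/93788 = -4759837 - 2755793153/93788 = -449171385709/93788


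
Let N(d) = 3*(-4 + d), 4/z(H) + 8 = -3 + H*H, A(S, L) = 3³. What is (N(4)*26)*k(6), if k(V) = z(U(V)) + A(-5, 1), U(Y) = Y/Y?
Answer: 0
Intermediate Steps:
A(S, L) = 27
U(Y) = 1
z(H) = 4/(-11 + H²) (z(H) = 4/(-8 + (-3 + H*H)) = 4/(-8 + (-3 + H²)) = 4/(-11 + H²))
N(d) = -12 + 3*d
k(V) = 133/5 (k(V) = 4/(-11 + 1²) + 27 = 4/(-11 + 1) + 27 = 4/(-10) + 27 = 4*(-⅒) + 27 = -⅖ + 27 = 133/5)
(N(4)*26)*k(6) = ((-12 + 3*4)*26)*(133/5) = ((-12 + 12)*26)*(133/5) = (0*26)*(133/5) = 0*(133/5) = 0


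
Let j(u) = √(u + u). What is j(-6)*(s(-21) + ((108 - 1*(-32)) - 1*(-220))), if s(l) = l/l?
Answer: 722*I*√3 ≈ 1250.5*I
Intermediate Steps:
j(u) = √2*√u (j(u) = √(2*u) = √2*√u)
s(l) = 1
j(-6)*(s(-21) + ((108 - 1*(-32)) - 1*(-220))) = (√2*√(-6))*(1 + ((108 - 1*(-32)) - 1*(-220))) = (√2*(I*√6))*(1 + ((108 + 32) + 220)) = (2*I*√3)*(1 + (140 + 220)) = (2*I*√3)*(1 + 360) = (2*I*√3)*361 = 722*I*√3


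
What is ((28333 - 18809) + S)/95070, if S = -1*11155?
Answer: -1631/95070 ≈ -0.017156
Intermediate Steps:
S = -11155
((28333 - 18809) + S)/95070 = ((28333 - 18809) - 11155)/95070 = (9524 - 11155)*(1/95070) = -1631*1/95070 = -1631/95070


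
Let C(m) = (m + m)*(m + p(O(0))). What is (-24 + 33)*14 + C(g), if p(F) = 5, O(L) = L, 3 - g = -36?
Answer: 3558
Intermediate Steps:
g = 39 (g = 3 - 1*(-36) = 3 + 36 = 39)
C(m) = 2*m*(5 + m) (C(m) = (m + m)*(m + 5) = (2*m)*(5 + m) = 2*m*(5 + m))
(-24 + 33)*14 + C(g) = (-24 + 33)*14 + 2*39*(5 + 39) = 9*14 + 2*39*44 = 126 + 3432 = 3558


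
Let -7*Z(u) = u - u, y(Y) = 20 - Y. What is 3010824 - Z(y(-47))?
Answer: 3010824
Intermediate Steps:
Z(u) = 0 (Z(u) = -(u - u)/7 = -⅐*0 = 0)
3010824 - Z(y(-47)) = 3010824 - 1*0 = 3010824 + 0 = 3010824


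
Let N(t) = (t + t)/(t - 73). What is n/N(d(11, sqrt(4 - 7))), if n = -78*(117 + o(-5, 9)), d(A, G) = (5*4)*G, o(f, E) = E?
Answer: -4914 - 59787*I*sqrt(3)/10 ≈ -4914.0 - 10355.0*I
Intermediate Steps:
d(A, G) = 20*G
N(t) = 2*t/(-73 + t) (N(t) = (2*t)/(-73 + t) = 2*t/(-73 + t))
n = -9828 (n = -78*(117 + 9) = -78*126 = -9828)
n/N(d(11, sqrt(4 - 7))) = -9828*(-73 + 20*sqrt(4 - 7))/(40*sqrt(4 - 7)) = -9828*(-I*sqrt(3)*(-73 + 20*sqrt(-3))/120) = -9828*(-I*sqrt(3)*(-73 + 20*(I*sqrt(3)))/120) = -9828*(-I*sqrt(3)*(-73 + 20*I*sqrt(3))/120) = -(-819)*I*sqrt(3)*(-73 + 20*I*sqrt(3))/10 = 819*I*sqrt(3)*(-73 + 20*I*sqrt(3))/10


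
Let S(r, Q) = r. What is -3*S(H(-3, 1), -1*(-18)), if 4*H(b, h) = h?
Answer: -3/4 ≈ -0.75000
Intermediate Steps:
H(b, h) = h/4
-3*S(H(-3, 1), -1*(-18)) = -3/4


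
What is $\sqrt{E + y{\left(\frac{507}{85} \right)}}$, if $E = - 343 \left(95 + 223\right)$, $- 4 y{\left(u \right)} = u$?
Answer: $\frac{i \sqrt{3152281695}}{170} \approx 330.27 i$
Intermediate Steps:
$y{\left(u \right)} = - \frac{u}{4}$
$E = -109074$ ($E = \left(-343\right) 318 = -109074$)
$\sqrt{E + y{\left(\frac{507}{85} \right)}} = \sqrt{-109074 - \frac{507 \cdot \frac{1}{85}}{4}} = \sqrt{-109074 - \frac{507}{340}} = \sqrt{- \frac{37085667}{340}} = \frac{i \sqrt{3152281695}}{170}$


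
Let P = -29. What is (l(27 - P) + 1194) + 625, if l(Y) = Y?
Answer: 1875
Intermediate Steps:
(l(27 - P) + 1194) + 625 = ((27 - 1*(-29)) + 1194) + 625 = ((27 + 29) + 1194) + 625 = (56 + 1194) + 625 = 1250 + 625 = 1875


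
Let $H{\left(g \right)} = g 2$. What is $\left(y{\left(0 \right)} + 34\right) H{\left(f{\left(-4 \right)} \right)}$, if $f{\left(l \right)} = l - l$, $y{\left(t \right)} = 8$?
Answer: $0$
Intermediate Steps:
$f{\left(l \right)} = 0$
$H{\left(g \right)} = 2 g$
$\left(y{\left(0 \right)} + 34\right) H{\left(f{\left(-4 \right)} \right)} = \left(8 + 34\right) 2 \cdot 0 = 42 \cdot 0 = 0$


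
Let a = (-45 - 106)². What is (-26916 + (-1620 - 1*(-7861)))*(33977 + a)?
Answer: -1173885150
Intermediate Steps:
a = 22801 (a = (-151)² = 22801)
(-26916 + (-1620 - 1*(-7861)))*(33977 + a) = (-26916 + (-1620 - 1*(-7861)))*(33977 + 22801) = (-26916 + (-1620 + 7861))*56778 = (-26916 + 6241)*56778 = -20675*56778 = -1173885150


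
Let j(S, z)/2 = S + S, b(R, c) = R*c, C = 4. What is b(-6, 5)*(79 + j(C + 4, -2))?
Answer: -3330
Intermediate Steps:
j(S, z) = 4*S (j(S, z) = 2*(S + S) = 2*(2*S) = 4*S)
b(-6, 5)*(79 + j(C + 4, -2)) = (-6*5)*(79 + 4*(4 + 4)) = -30*(79 + 4*8) = -30*(79 + 32) = -30*111 = -3330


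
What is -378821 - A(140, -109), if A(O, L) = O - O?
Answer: -378821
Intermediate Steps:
A(O, L) = 0
-378821 - A(140, -109) = -378821 - 1*0 = -378821 + 0 = -378821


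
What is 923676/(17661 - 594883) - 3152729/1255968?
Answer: -1489966018603/362486180448 ≈ -4.1104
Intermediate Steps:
923676/(17661 - 594883) - 3152729/1255968 = 923676/(-577222) - 3152729*1/1255968 = 923676*(-1/577222) - 3152729/1255968 = -461838/288611 - 3152729/1255968 = -1489966018603/362486180448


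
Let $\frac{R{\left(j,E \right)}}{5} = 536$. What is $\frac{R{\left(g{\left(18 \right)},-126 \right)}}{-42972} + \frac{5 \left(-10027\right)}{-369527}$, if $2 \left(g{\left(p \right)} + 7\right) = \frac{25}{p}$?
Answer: $\frac{291017215}{3969828561} \approx 0.073307$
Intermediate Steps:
$g{\left(p \right)} = -7 + \frac{25}{2 p}$ ($g{\left(p \right)} = -7 + \frac{25 \frac{1}{p}}{2} = -7 + \frac{25}{2 p}$)
$R{\left(j,E \right)} = 2680$ ($R{\left(j,E \right)} = 5 \cdot 536 = 2680$)
$\frac{R{\left(g{\left(18 \right)},-126 \right)}}{-42972} + \frac{5 \left(-10027\right)}{-369527} = \frac{2680}{-42972} + \frac{5 \left(-10027\right)}{-369527} = 2680 \left(- \frac{1}{42972}\right) - - \frac{50135}{369527} = - \frac{670}{10743} + \frac{50135}{369527} = \frac{291017215}{3969828561}$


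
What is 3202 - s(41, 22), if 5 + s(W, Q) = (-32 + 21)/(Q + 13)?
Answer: 112256/35 ≈ 3207.3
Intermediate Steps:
s(W, Q) = -5 - 11/(13 + Q) (s(W, Q) = -5 + (-32 + 21)/(Q + 13) = -5 - 11/(13 + Q))
3202 - s(41, 22) = 3202 - (-76 - 5*22)/(13 + 22) = 3202 - (-76 - 110)/35 = 3202 - (-186)/35 = 3202 - 1*(-186/35) = 3202 + 186/35 = 112256/35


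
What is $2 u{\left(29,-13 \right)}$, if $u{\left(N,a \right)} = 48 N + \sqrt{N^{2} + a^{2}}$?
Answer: $2784 + 2 \sqrt{1010} \approx 2847.6$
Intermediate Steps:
$u{\left(N,a \right)} = \sqrt{N^{2} + a^{2}} + 48 N$
$2 u{\left(29,-13 \right)} = 2 \left(\sqrt{29^{2} + \left(-13\right)^{2}} + 48 \cdot 29\right) = 2 \left(\sqrt{841 + 169} + 1392\right) = 2 \left(\sqrt{1010} + 1392\right) = 2 \left(1392 + \sqrt{1010}\right) = 2784 + 2 \sqrt{1010}$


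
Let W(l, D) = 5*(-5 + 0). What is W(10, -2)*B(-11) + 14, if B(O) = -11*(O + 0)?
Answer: -3011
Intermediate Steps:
B(O) = -11*O
W(l, D) = -25 (W(l, D) = 5*(-5) = -25)
W(10, -2)*B(-11) + 14 = -(-275)*(-11) + 14 = -25*121 + 14 = -3025 + 14 = -3011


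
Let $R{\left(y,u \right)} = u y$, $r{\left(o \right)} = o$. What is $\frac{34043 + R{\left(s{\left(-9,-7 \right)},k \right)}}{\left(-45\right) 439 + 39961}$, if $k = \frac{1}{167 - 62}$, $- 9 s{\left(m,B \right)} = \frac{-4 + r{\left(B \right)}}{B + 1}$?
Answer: $\frac{193023799}{114568020} \approx 1.6848$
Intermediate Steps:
$s{\left(m,B \right)} = - \frac{-4 + B}{9 \left(1 + B\right)}$ ($s{\left(m,B \right)} = - \frac{\left(-4 + B\right) \frac{1}{B + 1}}{9} = - \frac{\left(-4 + B\right) \frac{1}{1 + B}}{9} = - \frac{\frac{1}{1 + B} \left(-4 + B\right)}{9} = - \frac{-4 + B}{9 \left(1 + B\right)}$)
$k = \frac{1}{105} \approx 0.0095238$
$\frac{34043 + R{\left(s{\left(-9,-7 \right)},k \right)}}{\left(-45\right) 439 + 39961} = \frac{34043 + \frac{\frac{1}{9} \frac{1}{1 - 7} \left(4 - -7\right)}{105}}{\left(-45\right) 439 + 39961} = \frac{34043 + \frac{\frac{1}{9} \frac{1}{-6} \left(4 + 7\right)}{105}}{-19755 + 39961} = \frac{34043 + \frac{\frac{1}{9} \left(- \frac{1}{6}\right) 11}{105}}{20206} = \left(34043 + \frac{1}{105} \left(- \frac{11}{54}\right)\right) \frac{1}{20206} = \left(34043 - \frac{11}{5670}\right) \frac{1}{20206} = \frac{193023799}{5670} \cdot \frac{1}{20206} = \frac{193023799}{114568020}$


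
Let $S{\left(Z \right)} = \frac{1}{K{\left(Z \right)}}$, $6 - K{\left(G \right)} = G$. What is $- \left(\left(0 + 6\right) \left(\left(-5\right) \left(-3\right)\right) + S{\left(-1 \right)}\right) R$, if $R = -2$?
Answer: $\frac{1262}{7} \approx 180.29$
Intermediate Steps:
$K{\left(G \right)} = 6 - G$
$S{\left(Z \right)} = \frac{1}{6 - Z}$
$- \left(\left(0 + 6\right) \left(\left(-5\right) \left(-3\right)\right) + S{\left(-1 \right)}\right) R = - \left(\left(0 + 6\right) \left(\left(-5\right) \left(-3\right)\right) - \frac{1}{-6 - 1}\right) \left(-2\right) = - \left(6 \cdot 15 - \frac{1}{-7}\right) \left(-2\right) = - \left(90 - - \frac{1}{7}\right) \left(-2\right) = - \left(90 + \frac{1}{7}\right) \left(-2\right) = - \frac{631 \left(-2\right)}{7} = \left(-1\right) \left(- \frac{1262}{7}\right) = \frac{1262}{7}$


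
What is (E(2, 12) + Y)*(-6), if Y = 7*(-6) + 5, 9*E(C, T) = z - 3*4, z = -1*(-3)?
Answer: 228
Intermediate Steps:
z = 3
E(C, T) = -1 (E(C, T) = (3 - 3*4)/9 = (3 - 12)/9 = (1/9)*(-9) = -1)
Y = -37 (Y = -42 + 5 = -37)
(E(2, 12) + Y)*(-6) = (-1 - 37)*(-6) = -38*(-6) = 228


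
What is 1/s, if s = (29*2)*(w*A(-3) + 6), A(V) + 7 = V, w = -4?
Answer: 1/2668 ≈ 0.00037481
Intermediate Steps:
A(V) = -7 + V
s = 2668 (s = (29*2)*(-4*(-7 - 3) + 6) = 58*(-4*(-10) + 6) = 58*(40 + 6) = 58*46 = 2668)
1/s = 1/2668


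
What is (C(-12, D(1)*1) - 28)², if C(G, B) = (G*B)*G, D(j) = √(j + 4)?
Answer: 104464 - 8064*√5 ≈ 86432.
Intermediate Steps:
D(j) = √(4 + j)
C(G, B) = B*G² (C(G, B) = (B*G)*G = B*G²)
(C(-12, D(1)*1) - 28)² = ((√(4 + 1)*1)*(-12)² - 28)² = ((√5*1)*144 - 28)² = (√5*144 - 28)² = (144*√5 - 28)² = (-28 + 144*√5)²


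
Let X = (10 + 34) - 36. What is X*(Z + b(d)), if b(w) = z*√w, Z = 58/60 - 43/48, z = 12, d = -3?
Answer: 17/30 + 96*I*√3 ≈ 0.56667 + 166.28*I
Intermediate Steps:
X = 8 (X = 44 - 36 = 8)
Z = 17/240 (Z = 58*(1/60) - 43*1/48 = 29/30 - 43/48 = 17/240 ≈ 0.070833)
b(w) = 12*√w
X*(Z + b(d)) = 8*(17/240 + 12*√(-3)) = 8*(17/240 + 12*(I*√3)) = 8*(17/240 + 12*I*√3) = 17/30 + 96*I*√3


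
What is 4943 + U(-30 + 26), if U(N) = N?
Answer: 4939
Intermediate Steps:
4943 + U(-30 + 26) = 4943 + (-30 + 26) = 4943 - 4 = 4939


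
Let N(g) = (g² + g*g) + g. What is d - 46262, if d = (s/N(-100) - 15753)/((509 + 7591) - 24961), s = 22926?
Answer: -7761077910013/167766950 ≈ -46261.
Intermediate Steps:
N(g) = g + 2*g² (N(g) = (g² + g²) + g = 2*g² + g = g + 2*g²)
d = 156730887/167766950 (d = (22926/((-100*(1 + 2*(-100)))) - 15753)/((509 + 7591) - 24961) = (22926/((-100*(1 - 200))) - 15753)/(8100 - 24961) = (22926/((-100*(-199))) - 15753)/(-16861) = (22926/19900 - 15753)*(-1/16861) = (22926*(1/19900) - 15753)*(-1/16861) = (11463/9950 - 15753)*(-1/16861) = -156730887/9950*(-1/16861) = 156730887/167766950 ≈ 0.93422)
d - 46262 = 156730887/167766950 - 46262 = -7761077910013/167766950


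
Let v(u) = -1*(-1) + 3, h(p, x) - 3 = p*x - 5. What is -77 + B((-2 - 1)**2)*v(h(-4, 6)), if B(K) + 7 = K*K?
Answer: 219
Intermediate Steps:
h(p, x) = -2 + p*x (h(p, x) = 3 + (p*x - 5) = 3 + (-5 + p*x) = -2 + p*x)
B(K) = -7 + K**2 (B(K) = -7 + K*K = -7 + K**2)
v(u) = 4 (v(u) = 1 + 3 = 4)
-77 + B((-2 - 1)**2)*v(h(-4, 6)) = -77 + (-7 + ((-2 - 1)**2)**2)*4 = -77 + (-7 + ((-3)**2)**2)*4 = -77 + (-7 + 9**2)*4 = -77 + (-7 + 81)*4 = -77 + 74*4 = -77 + 296 = 219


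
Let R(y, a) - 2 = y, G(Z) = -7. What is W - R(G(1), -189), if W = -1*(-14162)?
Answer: 14167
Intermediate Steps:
W = 14162
R(y, a) = 2 + y
W - R(G(1), -189) = 14162 - (2 - 7) = 14162 - 1*(-5) = 14162 + 5 = 14167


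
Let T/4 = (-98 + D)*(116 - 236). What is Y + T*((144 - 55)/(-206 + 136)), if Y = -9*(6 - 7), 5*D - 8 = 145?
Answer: -1439349/35 ≈ -41124.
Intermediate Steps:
D = 153/5 (D = 8/5 + (⅕)*145 = 8/5 + 29 = 153/5 ≈ 30.600)
T = 32352 (T = 4*((-98 + 153/5)*(116 - 236)) = 4*(-337/5*(-120)) = 4*8088 = 32352)
Y = 9 (Y = -9*(-1) = 9)
Y + T*((144 - 55)/(-206 + 136)) = 9 + 32352*((144 - 55)/(-206 + 136)) = 9 + 32352*(89/(-70)) = 9 + 32352*(89*(-1/70)) = 9 + 32352*(-89/70) = 9 - 1439664/35 = -1439349/35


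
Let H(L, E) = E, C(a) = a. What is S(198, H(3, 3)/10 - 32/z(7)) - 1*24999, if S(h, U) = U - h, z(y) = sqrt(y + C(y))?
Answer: -251967/10 - 16*sqrt(14)/7 ≈ -25205.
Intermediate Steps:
z(y) = sqrt(2)*sqrt(y) (z(y) = sqrt(y + y) = sqrt(2*y) = sqrt(2)*sqrt(y))
S(198, H(3, 3)/10 - 32/z(7)) - 1*24999 = ((3/10 - 32*sqrt(14)/14) - 1*198) - 1*24999 = ((3*(1/10) - 32*sqrt(14)/14) - 198) - 24999 = ((3/10 - 16*sqrt(14)/7) - 198) - 24999 = (-1977/10 - 16*sqrt(14)/7) - 24999 = -251967/10 - 16*sqrt(14)/7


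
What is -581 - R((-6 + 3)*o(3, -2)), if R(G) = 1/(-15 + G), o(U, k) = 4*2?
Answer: -22658/39 ≈ -580.97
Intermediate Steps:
o(U, k) = 8
-581 - R((-6 + 3)*o(3, -2)) = -581 - 1/(-15 + (-6 + 3)*8) = -581 - 1/(-15 - 3*8) = -581 - 1/(-15 - 24) = -581 - 1/(-39) = -581 - 1*(-1/39) = -581 + 1/39 = -22658/39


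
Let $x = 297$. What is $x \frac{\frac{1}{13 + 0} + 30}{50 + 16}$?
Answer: $\frac{3519}{26} \approx 135.35$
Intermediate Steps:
$x \frac{\frac{1}{13 + 0} + 30}{50 + 16} = 297 \frac{\frac{1}{13 + 0} + 30}{50 + 16} = 297 \frac{\frac{1}{13} + 30}{66} = 297 \left(\frac{1}{13} + 30\right) \frac{1}{66} = 297 \cdot \frac{391}{13} \cdot \frac{1}{66} = 297 \cdot \frac{391}{858} = \frac{3519}{26}$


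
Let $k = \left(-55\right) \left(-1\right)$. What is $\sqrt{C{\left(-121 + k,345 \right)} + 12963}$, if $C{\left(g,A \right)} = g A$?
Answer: $i \sqrt{9807} \approx 99.03 i$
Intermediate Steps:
$k = 55$
$C{\left(g,A \right)} = A g$
$\sqrt{C{\left(-121 + k,345 \right)} + 12963} = \sqrt{345 \left(-121 + 55\right) + 12963} = \sqrt{345 \left(-66\right) + 12963} = \sqrt{-22770 + 12963} = \sqrt{-9807} = i \sqrt{9807}$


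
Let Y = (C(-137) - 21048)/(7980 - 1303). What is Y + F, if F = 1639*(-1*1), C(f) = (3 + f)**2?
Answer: -10946695/6677 ≈ -1639.5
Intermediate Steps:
Y = -3092/6677 (Y = ((3 - 137)**2 - 21048)/(7980 - 1303) = ((-134)**2 - 21048)/6677 = (17956 - 21048)*(1/6677) = -3092*1/6677 = -3092/6677 ≈ -0.46308)
F = -1639 (F = 1639*(-1) = -1639)
Y + F = -3092/6677 - 1639 = -10946695/6677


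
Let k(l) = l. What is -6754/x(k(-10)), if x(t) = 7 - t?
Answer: -6754/17 ≈ -397.29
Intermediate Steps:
-6754/x(k(-10)) = -6754/(7 - 1*(-10)) = -6754/(7 + 10) = -6754/17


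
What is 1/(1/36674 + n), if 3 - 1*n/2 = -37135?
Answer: 36674/2723998025 ≈ 1.3463e-5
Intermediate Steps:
n = 74276 (n = 6 - 2*(-37135) = 6 + 74270 = 74276)
1/(1/36674 + n) = 1/(1/36674 + 74276) = 1/(2723998025/36674) = 36674/2723998025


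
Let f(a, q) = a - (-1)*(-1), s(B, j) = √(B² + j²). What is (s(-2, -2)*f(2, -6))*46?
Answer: 92*√2 ≈ 130.11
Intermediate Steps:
f(a, q) = -1 + a (f(a, q) = a - 1*1 = a - 1 = -1 + a)
(s(-2, -2)*f(2, -6))*46 = (√((-2)² + (-2)²)*(-1 + 2))*46 = (√(4 + 4)*1)*46 = (√8*1)*46 = ((2*√2)*1)*46 = (2*√2)*46 = 92*√2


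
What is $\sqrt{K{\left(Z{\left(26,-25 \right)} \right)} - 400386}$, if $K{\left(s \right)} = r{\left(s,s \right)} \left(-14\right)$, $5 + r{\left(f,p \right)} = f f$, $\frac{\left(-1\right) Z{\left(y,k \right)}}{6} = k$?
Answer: $2 i \sqrt{178829} \approx 845.76 i$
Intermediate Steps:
$Z{\left(y,k \right)} = - 6 k$
$r{\left(f,p \right)} = -5 + f^{2}$ ($r{\left(f,p \right)} = -5 + f f = -5 + f^{2}$)
$K{\left(s \right)} = 70 - 14 s^{2}$ ($K{\left(s \right)} = \left(-5 + s^{2}\right) \left(-14\right) = 70 - 14 s^{2}$)
$\sqrt{K{\left(Z{\left(26,-25 \right)} \right)} - 400386} = \sqrt{\left(70 - 14 \left(\left(-6\right) \left(-25\right)\right)^{2}\right) - 400386} = \sqrt{\left(70 - 14 \cdot 150^{2}\right) - 400386} = \sqrt{\left(70 - 315000\right) - 400386} = \sqrt{-314930 - 400386} = \sqrt{-715316} = 2 i \sqrt{178829}$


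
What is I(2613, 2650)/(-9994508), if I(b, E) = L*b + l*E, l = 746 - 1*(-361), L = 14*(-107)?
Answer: 245181/2498627 ≈ 0.098126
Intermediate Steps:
L = -1498
l = 1107 (l = 746 + 361 = 1107)
I(b, E) = -1498*b + 1107*E
I(2613, 2650)/(-9994508) = (-1498*2613 + 1107*2650)/(-9994508) = (-3914274 + 2933550)*(-1/9994508) = -980724*(-1/9994508) = 245181/2498627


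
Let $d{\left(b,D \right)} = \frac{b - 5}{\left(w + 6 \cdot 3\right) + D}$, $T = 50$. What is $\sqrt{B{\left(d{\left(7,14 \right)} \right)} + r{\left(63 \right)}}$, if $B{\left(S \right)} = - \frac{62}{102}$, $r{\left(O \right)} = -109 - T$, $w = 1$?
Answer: $\frac{2 i \sqrt{103785}}{51} \approx 12.634 i$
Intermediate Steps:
$r{\left(O \right)} = -159$ ($r{\left(O \right)} = -109 - 50 = -159$)
$d{\left(b,D \right)} = \frac{-5 + b}{19 + D}$ ($d{\left(b,D \right)} = \frac{b - 5}{\left(1 + 6 \cdot 3\right) + D} = \frac{-5 + b}{\left(1 + 18\right) + D} = \frac{-5 + b}{19 + D}$)
$B{\left(S \right)} = - \frac{31}{51}$ ($B{\left(S \right)} = \left(-62\right) \frac{1}{102} = - \frac{31}{51}$)
$\sqrt{B{\left(d{\left(7,14 \right)} \right)} + r{\left(63 \right)}} = \sqrt{- \frac{31}{51} - 159} = \sqrt{- \frac{8140}{51}} = \frac{2 i \sqrt{103785}}{51}$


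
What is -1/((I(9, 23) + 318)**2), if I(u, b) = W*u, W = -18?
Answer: -1/24336 ≈ -4.1091e-5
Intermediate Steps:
I(u, b) = -18*u
-1/((I(9, 23) + 318)**2) = -1/((-18*9 + 318)**2) = -1/((-162 + 318)**2) = -1/(156**2) = -1/24336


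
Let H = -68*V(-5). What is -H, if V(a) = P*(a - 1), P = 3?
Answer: -1224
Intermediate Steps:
V(a) = -3 + 3*a (V(a) = 3*(a - 1) = 3*(-1 + a) = -3 + 3*a)
H = 1224 (H = -68*(-3 + 3*(-5)) = -68*(-3 - 15) = -68*(-18) = 1224)
-H = -1*1224 = -1224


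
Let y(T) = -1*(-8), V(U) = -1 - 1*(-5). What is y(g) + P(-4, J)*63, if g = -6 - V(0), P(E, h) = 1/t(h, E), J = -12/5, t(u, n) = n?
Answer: -31/4 ≈ -7.7500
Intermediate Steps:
J = -12/5 ≈ -2.4000
P(E, h) = 1/E
V(U) = 4 (V(U) = -1 + 5 = 4)
g = -10 (g = -6 - 1*4 = -6 - 4 = -10)
y(T) = 8
y(g) + P(-4, J)*63 = 8 + 63/(-4) = 8 - ¼*63 = 8 - 63/4 = -31/4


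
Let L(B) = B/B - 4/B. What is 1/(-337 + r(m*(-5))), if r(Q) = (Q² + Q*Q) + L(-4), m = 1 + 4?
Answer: 1/915 ≈ 0.0010929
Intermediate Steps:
L(B) = 1 - 4/B
m = 5
r(Q) = 2 + 2*Q² (r(Q) = (Q² + Q*Q) + (-4 - 4)/(-4) = (Q² + Q²) - ¼*(-8) = 2*Q² + 2 = 2 + 2*Q²)
1/(-337 + r(m*(-5))) = 1/(-337 + (2 + 2*(5*(-5))²)) = 1/(-337 + (2 + 2*(-25)²)) = 1/(-337 + (2 + 2*625)) = 1/(-337 + (2 + 1250)) = 1/(-337 + 1252) = 1/915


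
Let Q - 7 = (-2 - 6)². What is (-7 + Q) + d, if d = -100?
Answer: -36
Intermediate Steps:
Q = 71 (Q = 7 + (-2 - 6)² = 7 + (-8)² = 7 + 64 = 71)
(-7 + Q) + d = (-7 + 71) - 100 = 64 - 100 = -36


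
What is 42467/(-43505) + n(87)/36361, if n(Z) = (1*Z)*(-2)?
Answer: -1551712457/1581885305 ≈ -0.98093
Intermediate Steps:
n(Z) = -2*Z (n(Z) = Z*(-2) = -2*Z)
42467/(-43505) + n(87)/36361 = 42467/(-43505) - 2*87/36361 = 42467*(-1/43505) - 174*1/36361 = -42467/43505 - 174/36361 = -1551712457/1581885305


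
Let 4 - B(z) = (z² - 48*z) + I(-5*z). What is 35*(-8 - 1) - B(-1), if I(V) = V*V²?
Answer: -145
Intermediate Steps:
I(V) = V³
B(z) = 4 - z² + 48*z + 125*z³ (B(z) = 4 - ((z² - 48*z) + (-5*z)³) = 4 - ((z² - 48*z) - 125*z³) = 4 - (z² - 125*z³ - 48*z) = 4 + (-z² + 48*z + 125*z³) = 4 - z² + 48*z + 125*z³)
35*(-8 - 1) - B(-1) = 35*(-8 - 1) - (4 - 1*(-1)² + 48*(-1) + 125*(-1)³) = 35*(-9) - (4 - 1*1 - 48 + 125*(-1)) = -315 - (4 - 1 - 48 - 125) = -315 - 1*(-170) = -315 + 170 = -145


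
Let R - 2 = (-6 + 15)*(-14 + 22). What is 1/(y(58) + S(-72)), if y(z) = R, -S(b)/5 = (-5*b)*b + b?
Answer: 1/130034 ≈ 7.6903e-6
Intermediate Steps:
S(b) = -5*b + 25*b**2 (S(b) = -5*((-5*b)*b + b) = -5*(-5*b**2 + b) = -5*(b - 5*b**2) = -5*b + 25*b**2)
R = 74 (R = 2 + (-6 + 15)*(-14 + 22) = 2 + 9*8 = 2 + 72 = 74)
y(z) = 74
1/(y(58) + S(-72)) = 1/(74 + 5*(-72)*(-1 + 5*(-72))) = 1/(74 + 5*(-72)*(-1 - 360)) = 1/(74 + 5*(-72)*(-361)) = 1/(74 + 129960) = 1/130034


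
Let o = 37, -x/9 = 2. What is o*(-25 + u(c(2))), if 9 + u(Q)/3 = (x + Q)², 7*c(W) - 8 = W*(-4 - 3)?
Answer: 1839788/49 ≈ 37547.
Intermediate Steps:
x = -18 (x = -9*2 = -18)
c(W) = 8/7 - W (c(W) = 8/7 + (W*(-4 - 3))/7 = 8/7 + (W*(-7))/7 = 8/7 + (-7*W)/7 = 8/7 - W)
u(Q) = -27 + 3*(-18 + Q)²
o*(-25 + u(c(2))) = 37*(-25 + (-27 + 3*(-18 + (8/7 - 1*2))²)) = 37*(-25 + (-27 + 3*(-18 + (8/7 - 2))²)) = 37*(-25 + (-27 + 3*(-18 - 6/7)²)) = 37*(-25 + (-27 + 3*(-132/7)²)) = 37*(-25 + (-27 + 3*(17424/49))) = 37*(-25 + (-27 + 52272/49)) = 37*(-25 + 50949/49) = 37*(49724/49) = 1839788/49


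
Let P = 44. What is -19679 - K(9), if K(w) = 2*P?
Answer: -19767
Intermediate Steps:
K(w) = 88 (K(w) = 2*44 = 88)
-19679 - K(9) = -19679 - 1*88 = -19679 - 88 = -19767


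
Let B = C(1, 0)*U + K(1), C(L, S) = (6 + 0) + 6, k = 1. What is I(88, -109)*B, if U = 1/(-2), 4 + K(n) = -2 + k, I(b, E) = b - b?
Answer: 0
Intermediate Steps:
I(b, E) = 0
K(n) = -5 (K(n) = -4 + (-2 + 1) = -4 - 1 = -5)
U = -½ ≈ -0.50000
C(L, S) = 12 (C(L, S) = 6 + 6 = 12)
B = -11 (B = 12*(-½) - 5 = -6 - 5 = -11)
I(88, -109)*B = 0*(-11) = 0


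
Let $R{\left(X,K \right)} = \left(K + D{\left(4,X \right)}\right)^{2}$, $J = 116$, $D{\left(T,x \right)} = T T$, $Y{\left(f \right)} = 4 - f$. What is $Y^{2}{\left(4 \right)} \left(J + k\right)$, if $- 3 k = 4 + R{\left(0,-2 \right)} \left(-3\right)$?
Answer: $0$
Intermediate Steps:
$D{\left(T,x \right)} = T^{2}$
$R{\left(X,K \right)} = \left(16 + K\right)^{2}$ ($R{\left(X,K \right)} = \left(K + 4^{2}\right)^{2} = \left(K + 16\right)^{2} = \left(16 + K\right)^{2}$)
$k = \frac{584}{3}$ ($k = - \frac{4 + \left(16 - 2\right)^{2} \left(-3\right)}{3} = - \frac{4 + 14^{2} \left(-3\right)}{3} = - \frac{4 + 196 \left(-3\right)}{3} = - \frac{4 - 588}{3} = \left(- \frac{1}{3}\right) \left(-584\right) = \frac{584}{3} \approx 194.67$)
$Y^{2}{\left(4 \right)} \left(J + k\right) = \left(4 - 4\right)^{2} \left(116 + \frac{584}{3}\right) = \left(4 - 4\right)^{2} \cdot \frac{932}{3} = 0^{2} \cdot \frac{932}{3} = 0 \cdot \frac{932}{3} = 0$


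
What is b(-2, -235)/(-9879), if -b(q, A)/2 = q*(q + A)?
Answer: 316/3293 ≈ 0.095961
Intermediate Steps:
b(q, A) = -2*q*(A + q) (b(q, A) = -2*q*(q + A) = -2*q*(A + q))
b(-2, -235)/(-9879) = -2*(-2)*(-235 - 2)/(-9879) = -2*(-2)*(-237)*(-1/9879) = -948*(-1/9879) = 316/3293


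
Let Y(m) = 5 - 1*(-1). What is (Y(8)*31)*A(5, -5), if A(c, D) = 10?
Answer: 1860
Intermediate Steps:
Y(m) = 6 (Y(m) = 5 + 1 = 6)
(Y(8)*31)*A(5, -5) = (6*31)*10 = 186*10 = 1860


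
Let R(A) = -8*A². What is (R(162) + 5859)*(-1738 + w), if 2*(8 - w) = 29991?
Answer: 6827114943/2 ≈ 3.4136e+9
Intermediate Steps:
w = -29975/2 (w = 8 - ½*29991 = 8 - 29991/2 = -29975/2 ≈ -14988.)
(R(162) + 5859)*(-1738 + w) = (-8*162² + 5859)*(-1738 - 29975/2) = (-8*26244 + 5859)*(-33451/2) = (-209952 + 5859)*(-33451/2) = -204093*(-33451/2) = 6827114943/2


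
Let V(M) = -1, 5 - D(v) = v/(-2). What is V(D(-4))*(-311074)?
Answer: 311074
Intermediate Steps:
D(v) = 5 + v/2 (D(v) = 5 - v/(-2) = 5 - v*(-1)/2 = 5 - (-1)*v/2 = 5 + v/2)
V(D(-4))*(-311074) = -1*(-311074) = 311074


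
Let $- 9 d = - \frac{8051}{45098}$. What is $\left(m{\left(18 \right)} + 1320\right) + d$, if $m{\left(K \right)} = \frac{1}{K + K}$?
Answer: $\frac{1071567131}{811764} \approx 1320.0$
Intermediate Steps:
$m{\left(K \right)} = \frac{1}{2 K}$
$d = \frac{8051}{405882}$ ($d = - \frac{\left(-8051\right) \frac{1}{45098}}{9} = \left(- \frac{1}{9}\right) \left(- \frac{8051}{45098}\right) = \frac{8051}{405882} \approx 0.019836$)
$\left(m{\left(18 \right)} + 1320\right) + d = \left(\frac{1}{2 \cdot 18} + 1320\right) + \frac{8051}{405882} = \left(\frac{1}{2} \cdot \frac{1}{18} + 1320\right) + \frac{8051}{405882} = \left(\frac{1}{36} + 1320\right) + \frac{8051}{405882} = \frac{47521}{36} + \frac{8051}{405882} = \frac{1071567131}{811764}$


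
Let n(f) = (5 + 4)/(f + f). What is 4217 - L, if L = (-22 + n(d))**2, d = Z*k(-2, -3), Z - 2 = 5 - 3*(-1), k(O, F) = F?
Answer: 1490551/400 ≈ 3726.4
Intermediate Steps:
Z = 10 (Z = 2 + (5 - 3*(-1)) = 2 + (5 + 3) = 2 + 8 = 10)
d = -30 (d = 10*(-3) = -30)
n(f) = 9/(2*f) (n(f) = 9/((2*f)) = 9*(1/(2*f)) = 9/(2*f))
L = 196249/400 (L = (-22 + (9/2)/(-30))**2 = (-22 + (9/2)*(-1/30))**2 = (-22 - 3/20)**2 = (-443/20)**2 = 196249/400 ≈ 490.62)
4217 - L = 4217 - 1*196249/400 = 4217 - 196249/400 = 1490551/400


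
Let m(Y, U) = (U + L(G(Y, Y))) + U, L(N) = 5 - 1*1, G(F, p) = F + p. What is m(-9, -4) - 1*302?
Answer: -306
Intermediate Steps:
L(N) = 4 (L(N) = 5 - 1 = 4)
m(Y, U) = 4 + 2*U (m(Y, U) = (U + 4) + U = (4 + U) + U = 4 + 2*U)
m(-9, -4) - 1*302 = (4 + 2*(-4)) - 1*302 = (4 - 8) - 302 = -4 - 302 = -306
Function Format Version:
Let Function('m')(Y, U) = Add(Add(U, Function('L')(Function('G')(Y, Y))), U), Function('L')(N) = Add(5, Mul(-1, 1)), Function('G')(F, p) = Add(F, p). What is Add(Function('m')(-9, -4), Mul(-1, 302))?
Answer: -306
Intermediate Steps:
Function('L')(N) = 4 (Function('L')(N) = Add(5, -1) = 4)
Function('m')(Y, U) = Add(4, Mul(2, U)) (Function('m')(Y, U) = Add(Add(U, 4), U) = Add(Add(4, U), U) = Add(4, Mul(2, U)))
Add(Function('m')(-9, -4), Mul(-1, 302)) = Add(Add(4, Mul(2, -4)), Mul(-1, 302)) = Add(Add(4, -8), -302) = Add(-4, -302) = -306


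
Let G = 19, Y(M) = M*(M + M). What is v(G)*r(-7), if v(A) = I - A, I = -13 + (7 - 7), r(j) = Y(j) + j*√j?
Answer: -3136 + 224*I*√7 ≈ -3136.0 + 592.65*I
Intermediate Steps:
Y(M) = 2*M² (Y(M) = M*(2*M) = 2*M²)
r(j) = j^(3/2) + 2*j² (r(j) = 2*j² + j*√j = 2*j² + j^(3/2) = j^(3/2) + 2*j²)
I = -13 (I = -13 + 0 = -13)
v(A) = -13 - A
v(G)*r(-7) = (-13 - 1*19)*((-7)^(3/2) + 2*(-7)²) = (-13 - 19)*(-7*I*√7 + 2*49) = -32*(-7*I*√7 + 98) = -32*(98 - 7*I*√7) = -3136 + 224*I*√7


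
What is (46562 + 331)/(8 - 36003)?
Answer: -46893/35995 ≈ -1.3028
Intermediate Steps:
(46562 + 331)/(8 - 36003) = 46893/(-35995) = 46893*(-1/35995) = -46893/35995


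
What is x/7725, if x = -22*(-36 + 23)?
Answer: 286/7725 ≈ 0.037023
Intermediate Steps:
x = 286 (x = -22*(-13) = 286)
x/7725 = 286/7725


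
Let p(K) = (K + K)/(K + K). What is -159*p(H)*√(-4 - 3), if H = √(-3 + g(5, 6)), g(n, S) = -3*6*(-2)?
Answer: -159*I*√7 ≈ -420.67*I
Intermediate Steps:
g(n, S) = 36 (g(n, S) = -18*(-2) = 36)
H = √33 (H = √(-3 + 36) = √33 ≈ 5.7446)
p(K) = 1 (p(K) = (2*K)/((2*K)) = (2*K)*(1/(2*K)) = 1)
-159*p(H)*√(-4 - 3) = -159*√(-4 - 3) = -159*√(-7) = -159*I*√7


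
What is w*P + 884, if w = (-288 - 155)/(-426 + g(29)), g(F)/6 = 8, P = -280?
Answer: 15008/27 ≈ 555.85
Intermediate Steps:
g(F) = 48 (g(F) = 6*8 = 48)
w = 443/378 (w = (-288 - 155)/(-426 + 48) = -443/(-378) = -443*(-1/378) = 443/378 ≈ 1.1720)
w*P + 884 = (443/378)*(-280) + 884 = -8860/27 + 884 = 15008/27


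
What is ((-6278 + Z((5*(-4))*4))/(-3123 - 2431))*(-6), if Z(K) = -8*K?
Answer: -16914/2777 ≈ -6.0907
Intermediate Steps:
((-6278 + Z((5*(-4))*4))/(-3123 - 2431))*(-6) = ((-6278 - 8*5*(-4)*4)/(-3123 - 2431))*(-6) = ((-6278 - (-160)*4)/(-5554))*(-6) = ((-6278 - 8*(-80))*(-1/5554))*(-6) = ((-6278 + 640)*(-1/5554))*(-6) = -5638*(-1/5554)*(-6) = (2819/2777)*(-6) = -16914/2777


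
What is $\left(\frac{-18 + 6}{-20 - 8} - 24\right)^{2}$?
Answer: $\frac{27225}{49} \approx 555.61$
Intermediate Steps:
$\left(\frac{-18 + 6}{-20 - 8} - 24\right)^{2} = \left(- \frac{12}{-28} - 24\right)^{2} = \left(\left(-12\right) \left(- \frac{1}{28}\right) - 24\right)^{2} = \left(\frac{3}{7} - 24\right)^{2} = \left(- \frac{165}{7}\right)^{2} = \frac{27225}{49}$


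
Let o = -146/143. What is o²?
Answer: 21316/20449 ≈ 1.0424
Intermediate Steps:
o = -146/143 (o = -146*1/143 = -146/143 ≈ -1.0210)
o² = (-146/143)² = 21316/20449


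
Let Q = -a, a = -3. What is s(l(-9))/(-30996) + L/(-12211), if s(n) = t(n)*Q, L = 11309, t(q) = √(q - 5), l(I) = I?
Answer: -11309/12211 - I*√14/10332 ≈ -0.92613 - 0.00036214*I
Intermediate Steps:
Q = 3 (Q = -1*(-3) = 3)
t(q) = √(-5 + q)
s(n) = 3*√(-5 + n) (s(n) = √(-5 + n)*3 = 3*√(-5 + n))
s(l(-9))/(-30996) + L/(-12211) = (3*√(-5 - 9))/(-30996) + 11309/(-12211) = (3*√(-14))*(-1/30996) + 11309*(-1/12211) = (3*(I*√14))*(-1/30996) - 11309/12211 = (3*I*√14)*(-1/30996) - 11309/12211 = -I*√14/10332 - 11309/12211 = -11309/12211 - I*√14/10332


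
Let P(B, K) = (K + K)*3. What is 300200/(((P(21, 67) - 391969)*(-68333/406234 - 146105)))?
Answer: 121951446800/23240631865947001 ≈ 5.2473e-6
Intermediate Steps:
P(B, K) = 6*K (P(B, K) = (2*K)*3 = 6*K)
300200/(((P(21, 67) - 391969)*(-68333/406234 - 146105))) = 300200/(((6*67 - 391969)*(-68333/406234 - 146105))) = 300200/(((402 - 391969)*(-68333*1/406234 - 146105))) = 300200/((-391567*(-68333/406234 - 146105))) = 300200/((-391567*(-59352886903/406234))) = 300200/(23240631865947001/406234) = 300200*(406234/23240631865947001) = 121951446800/23240631865947001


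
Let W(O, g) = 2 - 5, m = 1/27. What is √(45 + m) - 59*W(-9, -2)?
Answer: 177 + 8*√57/9 ≈ 183.71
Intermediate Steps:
m = 1/27 ≈ 0.037037
W(O, g) = -3
√(45 + m) - 59*W(-9, -2) = √(45 + 1/27) - 59*(-3) = √(1216/27) + 177 = 8*√57/9 + 177 = 177 + 8*√57/9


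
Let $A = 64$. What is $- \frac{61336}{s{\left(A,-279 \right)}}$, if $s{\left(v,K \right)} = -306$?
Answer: $\frac{1804}{9} \approx 200.44$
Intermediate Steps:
$- \frac{61336}{s{\left(A,-279 \right)}} = - \frac{61336}{-306} = \left(-61336\right) \left(- \frac{1}{306}\right) = \frac{1804}{9}$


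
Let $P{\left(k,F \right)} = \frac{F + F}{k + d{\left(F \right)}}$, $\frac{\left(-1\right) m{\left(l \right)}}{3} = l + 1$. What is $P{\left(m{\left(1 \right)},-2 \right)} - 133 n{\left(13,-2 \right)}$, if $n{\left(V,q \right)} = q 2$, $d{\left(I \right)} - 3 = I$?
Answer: $\frac{2664}{5} \approx 532.8$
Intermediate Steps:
$d{\left(I \right)} = 3 + I$
$m{\left(l \right)} = -3 - 3 l$ ($m{\left(l \right)} = - 3 \left(l + 1\right) = - 3 \left(1 + l\right) = -3 - 3 l$)
$P{\left(k,F \right)} = \frac{2 F}{3 + F + k}$ ($P{\left(k,F \right)} = \frac{F + F}{k + \left(3 + F\right)} = \frac{2 F}{3 + F + k}$)
$n{\left(V,q \right)} = 2 q$
$P{\left(m{\left(1 \right)},-2 \right)} - 133 n{\left(13,-2 \right)} = 2 \left(-2\right) \frac{1}{3 - 2 - 6} - 133 \cdot 2 \left(-2\right) = 2 \left(-2\right) \frac{1}{3 - 2 - 6} - -532 = 2 \left(-2\right) \frac{1}{3 - 2 - 6} + 532 = 2 \left(-2\right) \frac{1}{-5} + 532 = 2 \left(-2\right) \left(- \frac{1}{5}\right) + 532 = \frac{4}{5} + 532 = \frac{2664}{5}$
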